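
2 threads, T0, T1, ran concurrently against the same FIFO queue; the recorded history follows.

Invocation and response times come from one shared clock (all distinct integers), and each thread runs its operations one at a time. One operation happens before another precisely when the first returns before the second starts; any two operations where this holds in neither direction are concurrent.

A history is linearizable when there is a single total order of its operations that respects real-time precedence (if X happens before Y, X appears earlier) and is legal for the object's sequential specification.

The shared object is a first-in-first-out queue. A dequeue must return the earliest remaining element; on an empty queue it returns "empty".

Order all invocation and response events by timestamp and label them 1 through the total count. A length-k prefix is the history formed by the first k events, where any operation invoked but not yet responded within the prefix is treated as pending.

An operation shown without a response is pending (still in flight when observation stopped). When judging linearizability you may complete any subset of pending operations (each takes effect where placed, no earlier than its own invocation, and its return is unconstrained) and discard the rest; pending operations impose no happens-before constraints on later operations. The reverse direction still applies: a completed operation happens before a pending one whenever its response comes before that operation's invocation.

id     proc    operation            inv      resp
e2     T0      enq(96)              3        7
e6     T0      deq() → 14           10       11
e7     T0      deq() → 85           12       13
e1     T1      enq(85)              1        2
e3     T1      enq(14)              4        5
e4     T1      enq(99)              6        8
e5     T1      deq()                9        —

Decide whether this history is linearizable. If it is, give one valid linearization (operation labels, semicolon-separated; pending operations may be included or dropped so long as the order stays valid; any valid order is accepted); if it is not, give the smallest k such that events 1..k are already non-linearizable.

prefix check: 1..12 passes, 1..13 fails once e7's time-13 response joins
the 6 completed operations admit 3 real-time orders; each fails the FIFO queue replay
including or dropping the 1 pending operation (e5) in any combination fails
e.g. e1, e2, e3, e4, e6, e7 (pending dropped): illegal at step 5, since e6 deq() → 14 cannot apply there
e.g. e1, e3, e2, e4, e6, e7 (pending dropped): illegal at step 5, since e6 deq() → 14 cannot apply there

not linearizable — minimal violating prefix: 13 events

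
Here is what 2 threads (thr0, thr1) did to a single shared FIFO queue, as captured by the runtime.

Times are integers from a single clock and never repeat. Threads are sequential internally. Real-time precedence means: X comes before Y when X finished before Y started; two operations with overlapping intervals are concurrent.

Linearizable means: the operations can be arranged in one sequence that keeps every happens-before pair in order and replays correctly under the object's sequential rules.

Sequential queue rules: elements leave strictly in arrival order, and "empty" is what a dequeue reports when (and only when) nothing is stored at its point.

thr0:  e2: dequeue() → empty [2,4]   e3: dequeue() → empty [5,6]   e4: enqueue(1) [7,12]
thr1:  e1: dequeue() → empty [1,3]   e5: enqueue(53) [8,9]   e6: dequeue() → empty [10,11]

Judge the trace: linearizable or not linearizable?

not linearizable

through event 10 a valid linearization exists; event 11 (e6 responding at time 11) ends that
5 completed operations, 2 real-time-consistent orders — every FIFO queue replay fails
include/drop combinations of the 1 pending operation (e4) were all tried; none helps
take e1, e2, e3, e5, e6 (pending dropped): step 5 already fails, because e6 dequeue() → empty cannot occur there
take e2, e1, e3, e5, e6 (pending dropped): step 5 already fails, because e6 dequeue() → empty cannot occur there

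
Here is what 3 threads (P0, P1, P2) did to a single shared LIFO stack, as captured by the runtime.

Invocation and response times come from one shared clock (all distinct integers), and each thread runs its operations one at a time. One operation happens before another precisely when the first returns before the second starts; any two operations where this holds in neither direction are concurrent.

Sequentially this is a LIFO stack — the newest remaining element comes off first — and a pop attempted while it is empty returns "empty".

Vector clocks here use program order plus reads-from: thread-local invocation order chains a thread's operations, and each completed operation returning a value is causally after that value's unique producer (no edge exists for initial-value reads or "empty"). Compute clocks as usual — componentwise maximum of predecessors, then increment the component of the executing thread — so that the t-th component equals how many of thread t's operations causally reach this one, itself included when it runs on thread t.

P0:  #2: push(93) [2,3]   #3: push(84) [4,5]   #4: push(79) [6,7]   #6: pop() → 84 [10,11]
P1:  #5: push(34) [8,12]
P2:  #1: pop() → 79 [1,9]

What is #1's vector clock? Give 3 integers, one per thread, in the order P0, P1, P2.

#5, invoked 8, has no incoming edges; only P1's bump applies → (0, 1, 0)
#2, invoked 2, has no incoming edges; only P0's bump applies → (1, 0, 0)
VC(#3, invoked at 4): max of VC(#2)=(1, 0, 0), then +1 on thread P0 → (2, 0, 0)
VC(#4, invoked at 6): max of VC(#3)=(2, 0, 0), then +1 on thread P0 → (3, 0, 0)
VC(#1, invoked at 1): max of VC(#4)=(3, 0, 0), then +1 on thread P2 → (3, 0, 1)
VC(#6, invoked at 10): max of VC(#3)=(2, 0, 0), VC(#4)=(3, 0, 0), then +1 on thread P0 → (4, 0, 0)
target: VC(#1) = (3, 0, 1)

(3, 0, 1)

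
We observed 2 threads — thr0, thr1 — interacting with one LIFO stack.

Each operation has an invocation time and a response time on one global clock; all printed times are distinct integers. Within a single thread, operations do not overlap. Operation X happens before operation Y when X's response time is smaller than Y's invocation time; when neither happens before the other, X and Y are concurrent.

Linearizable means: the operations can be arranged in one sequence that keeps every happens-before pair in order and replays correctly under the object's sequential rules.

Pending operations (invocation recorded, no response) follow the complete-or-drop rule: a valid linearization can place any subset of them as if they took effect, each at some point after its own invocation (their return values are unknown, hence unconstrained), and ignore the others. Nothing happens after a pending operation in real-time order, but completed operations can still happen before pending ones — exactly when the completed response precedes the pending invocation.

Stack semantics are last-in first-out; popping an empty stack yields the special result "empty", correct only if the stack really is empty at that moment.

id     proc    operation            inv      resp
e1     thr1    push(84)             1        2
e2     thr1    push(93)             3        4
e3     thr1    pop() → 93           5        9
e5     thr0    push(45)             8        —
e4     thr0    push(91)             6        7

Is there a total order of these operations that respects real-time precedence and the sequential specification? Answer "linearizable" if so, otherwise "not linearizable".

linearizable

witness order: e1, e2, e3, e4
1. e1 push(84), leaving stack <84>
2. e2 push(93), leaving stack <84,93>
3. e3 pop() → 93, leaving stack <84>
4. e4 push(91), leaving stack <84,91>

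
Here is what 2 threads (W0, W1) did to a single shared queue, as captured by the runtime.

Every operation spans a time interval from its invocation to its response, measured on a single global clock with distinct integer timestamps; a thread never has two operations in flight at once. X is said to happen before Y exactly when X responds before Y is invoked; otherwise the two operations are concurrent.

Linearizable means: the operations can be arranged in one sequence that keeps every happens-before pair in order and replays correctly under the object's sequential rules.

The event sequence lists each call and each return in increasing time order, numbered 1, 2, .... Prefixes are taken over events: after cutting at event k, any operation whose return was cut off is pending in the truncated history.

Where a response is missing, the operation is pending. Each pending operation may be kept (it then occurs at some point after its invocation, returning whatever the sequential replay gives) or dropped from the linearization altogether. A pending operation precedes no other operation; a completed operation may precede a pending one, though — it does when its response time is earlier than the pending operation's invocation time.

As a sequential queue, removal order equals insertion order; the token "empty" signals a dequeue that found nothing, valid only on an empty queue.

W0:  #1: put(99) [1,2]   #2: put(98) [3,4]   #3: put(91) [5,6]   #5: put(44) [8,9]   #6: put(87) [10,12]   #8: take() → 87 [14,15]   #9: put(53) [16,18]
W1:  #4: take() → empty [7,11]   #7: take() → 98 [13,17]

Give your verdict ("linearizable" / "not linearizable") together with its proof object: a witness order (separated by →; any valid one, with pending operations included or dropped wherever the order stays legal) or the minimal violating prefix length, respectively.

events 1..10 are fine; event 11 — the response of #4 at time 11 — makes the prefix non-linearizable
all 2 real-time-respecting orders fail — 5 completed queue operations, no legal replay
no completion choice of the 1 pending operation (#6) rescues it — every subset was tried
sample order #1, #2, #3, #4, #5 (pending dropped) stalls at step 4 — #4 take() → empty has no legal effect
sample order #1, #2, #3, #5, #4 (pending dropped) stalls at step 5 — #4 take() → empty has no legal effect

not linearizable — minimal violating prefix: 11 events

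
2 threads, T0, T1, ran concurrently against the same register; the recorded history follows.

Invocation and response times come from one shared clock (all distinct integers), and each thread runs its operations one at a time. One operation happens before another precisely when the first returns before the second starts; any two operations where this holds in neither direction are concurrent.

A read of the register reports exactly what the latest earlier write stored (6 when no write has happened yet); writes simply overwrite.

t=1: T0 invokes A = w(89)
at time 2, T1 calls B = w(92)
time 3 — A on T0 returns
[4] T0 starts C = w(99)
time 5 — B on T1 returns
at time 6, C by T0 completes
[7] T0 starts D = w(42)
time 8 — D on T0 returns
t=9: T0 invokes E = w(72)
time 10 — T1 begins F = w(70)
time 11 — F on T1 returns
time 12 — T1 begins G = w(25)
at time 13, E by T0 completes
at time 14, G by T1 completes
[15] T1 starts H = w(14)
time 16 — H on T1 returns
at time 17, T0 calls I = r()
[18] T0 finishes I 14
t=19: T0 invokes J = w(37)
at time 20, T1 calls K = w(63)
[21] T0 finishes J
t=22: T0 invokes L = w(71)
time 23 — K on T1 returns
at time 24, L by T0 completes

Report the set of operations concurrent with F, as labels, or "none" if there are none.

F spans [10,11]: anything still running between times 10 and 11 counts as concurrent
A [1,3]: before
B [2,5]: before
C [4,6]: before
D [7,8]: before
E [9,13]: concurrent
G [12,14]: after
H [15,16]: after
I [17,18]: after
J [19,21]: after
K [20,23]: after
L [22,24]: after

E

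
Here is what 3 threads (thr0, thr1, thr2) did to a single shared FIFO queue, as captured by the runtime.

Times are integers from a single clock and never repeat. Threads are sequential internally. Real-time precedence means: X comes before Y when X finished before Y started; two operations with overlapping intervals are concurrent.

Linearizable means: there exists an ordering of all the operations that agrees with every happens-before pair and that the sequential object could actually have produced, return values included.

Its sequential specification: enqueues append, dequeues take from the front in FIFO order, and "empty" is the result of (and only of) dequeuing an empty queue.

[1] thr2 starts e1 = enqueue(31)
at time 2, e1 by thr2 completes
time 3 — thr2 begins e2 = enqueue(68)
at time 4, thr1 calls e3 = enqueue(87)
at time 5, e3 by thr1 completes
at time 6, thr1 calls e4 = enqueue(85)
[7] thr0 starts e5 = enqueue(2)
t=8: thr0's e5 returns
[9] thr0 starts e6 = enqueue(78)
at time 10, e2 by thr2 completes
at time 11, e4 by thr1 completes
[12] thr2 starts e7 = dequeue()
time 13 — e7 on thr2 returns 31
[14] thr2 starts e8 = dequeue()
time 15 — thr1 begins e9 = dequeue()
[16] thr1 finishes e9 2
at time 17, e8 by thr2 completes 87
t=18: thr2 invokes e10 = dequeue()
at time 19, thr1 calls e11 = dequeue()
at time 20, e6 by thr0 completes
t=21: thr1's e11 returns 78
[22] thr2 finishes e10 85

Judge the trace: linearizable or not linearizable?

linearizable

a witness: e1, e3, e5, e4, e6, e2, e7, e8, e9, e10, e11
1. e1 enqueue(31), leaving queue <31>
2. e3 enqueue(87), leaving queue <31,87>
3. e5 enqueue(2), leaving queue <31,87,2>
4. e4 enqueue(85), leaving queue <31,87,2,85>
5. e6 enqueue(78), leaving queue <31,87,2,85,78>
6. e2 enqueue(68), leaving queue <31,87,2,85,78,68>
7. e7 dequeue() → 31, leaving queue <87,2,85,78,68>
8. e8 dequeue() → 87, leaving queue <2,85,78,68>
9. e9 dequeue() → 2, leaving queue <85,78,68>
10. e10 dequeue() → 85, leaving queue <78,68>
11. e11 dequeue() → 78, leaving queue <68>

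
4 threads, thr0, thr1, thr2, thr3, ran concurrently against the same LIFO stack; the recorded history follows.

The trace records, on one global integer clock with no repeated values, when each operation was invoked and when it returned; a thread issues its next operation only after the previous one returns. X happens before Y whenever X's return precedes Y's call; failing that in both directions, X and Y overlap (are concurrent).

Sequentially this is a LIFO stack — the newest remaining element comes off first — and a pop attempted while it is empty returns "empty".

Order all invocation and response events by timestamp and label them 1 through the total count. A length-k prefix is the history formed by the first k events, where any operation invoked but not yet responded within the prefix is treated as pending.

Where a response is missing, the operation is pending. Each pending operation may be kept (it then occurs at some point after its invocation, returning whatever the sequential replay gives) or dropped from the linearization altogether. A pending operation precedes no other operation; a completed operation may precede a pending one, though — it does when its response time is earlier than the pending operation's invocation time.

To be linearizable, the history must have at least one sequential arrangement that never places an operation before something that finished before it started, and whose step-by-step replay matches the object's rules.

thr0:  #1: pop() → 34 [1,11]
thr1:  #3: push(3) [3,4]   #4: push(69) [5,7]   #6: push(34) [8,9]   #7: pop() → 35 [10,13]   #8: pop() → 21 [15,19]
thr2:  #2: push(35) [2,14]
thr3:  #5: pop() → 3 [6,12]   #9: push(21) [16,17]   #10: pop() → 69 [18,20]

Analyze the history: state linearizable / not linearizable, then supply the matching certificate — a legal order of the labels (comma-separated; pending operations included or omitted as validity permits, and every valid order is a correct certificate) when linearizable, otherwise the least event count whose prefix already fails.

linearizable — witness: #3, #5, #4, #2, #6, #1, #7, #9, #8, #10

1. #3 push(3), leaving stack <3>
2. #5 pop() → 3, leaving stack <>
3. #4 push(69), leaving stack <69>
4. #2 push(35), leaving stack <69,35>
5. #6 push(34), leaving stack <69,35,34>
6. #1 pop() → 34, leaving stack <69,35>
7. #7 pop() → 35, leaving stack <69>
8. #9 push(21), leaving stack <69,21>
9. #8 pop() → 21, leaving stack <69>
10. #10 pop() → 69, leaving stack <>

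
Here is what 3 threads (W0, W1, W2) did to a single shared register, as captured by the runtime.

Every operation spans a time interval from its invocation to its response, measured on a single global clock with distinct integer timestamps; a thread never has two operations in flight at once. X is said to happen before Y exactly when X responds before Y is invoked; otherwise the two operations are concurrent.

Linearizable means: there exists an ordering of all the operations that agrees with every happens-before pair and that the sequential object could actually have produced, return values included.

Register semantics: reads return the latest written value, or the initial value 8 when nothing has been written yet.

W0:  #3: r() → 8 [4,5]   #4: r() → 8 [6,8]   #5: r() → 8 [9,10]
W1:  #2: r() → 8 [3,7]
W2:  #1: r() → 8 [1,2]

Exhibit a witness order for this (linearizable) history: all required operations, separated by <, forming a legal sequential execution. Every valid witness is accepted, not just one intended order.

step 1: #1 r() → 8 — value 8
step 2: #2 r() → 8 — value 8
step 3: #3 r() → 8 — value 8
step 4: #4 r() → 8 — value 8
step 5: #5 r() → 8 — value 8

#1 < #2 < #3 < #4 < #5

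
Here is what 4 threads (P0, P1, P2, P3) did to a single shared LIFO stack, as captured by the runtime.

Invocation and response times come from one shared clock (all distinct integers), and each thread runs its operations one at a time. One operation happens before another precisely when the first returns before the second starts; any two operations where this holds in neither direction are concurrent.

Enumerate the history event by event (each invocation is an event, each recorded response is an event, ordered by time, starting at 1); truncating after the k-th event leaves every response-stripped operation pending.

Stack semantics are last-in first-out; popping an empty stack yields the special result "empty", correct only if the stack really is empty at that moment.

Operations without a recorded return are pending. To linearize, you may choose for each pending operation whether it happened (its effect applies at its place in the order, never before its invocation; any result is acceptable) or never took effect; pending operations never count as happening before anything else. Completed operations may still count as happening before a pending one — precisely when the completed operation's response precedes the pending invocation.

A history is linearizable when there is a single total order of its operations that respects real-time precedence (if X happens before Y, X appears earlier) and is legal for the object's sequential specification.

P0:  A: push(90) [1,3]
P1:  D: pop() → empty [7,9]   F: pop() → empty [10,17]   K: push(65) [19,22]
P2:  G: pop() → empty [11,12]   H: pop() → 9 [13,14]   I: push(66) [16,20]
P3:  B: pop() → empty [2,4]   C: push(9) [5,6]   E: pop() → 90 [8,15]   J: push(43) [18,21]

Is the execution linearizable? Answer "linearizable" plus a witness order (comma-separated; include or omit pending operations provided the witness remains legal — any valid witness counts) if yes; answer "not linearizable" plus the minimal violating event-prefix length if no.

not linearizable — minimal violating prefix: 9 events

prefix check: 1..8 passes, 1..9 fails once D's time-9 response joins
no legal order exists: 2 real-time-consistent candidates over 4 completed LIFO stack operations, all rejected
completion choices over the 1 pending operation (E) were checked; none helps
for example A, B, C, D (pending dropped) fails at step 2: B pop() → empty is not legal there
for example B, A, C, D (pending dropped) fails at step 4: D pop() → empty is not legal there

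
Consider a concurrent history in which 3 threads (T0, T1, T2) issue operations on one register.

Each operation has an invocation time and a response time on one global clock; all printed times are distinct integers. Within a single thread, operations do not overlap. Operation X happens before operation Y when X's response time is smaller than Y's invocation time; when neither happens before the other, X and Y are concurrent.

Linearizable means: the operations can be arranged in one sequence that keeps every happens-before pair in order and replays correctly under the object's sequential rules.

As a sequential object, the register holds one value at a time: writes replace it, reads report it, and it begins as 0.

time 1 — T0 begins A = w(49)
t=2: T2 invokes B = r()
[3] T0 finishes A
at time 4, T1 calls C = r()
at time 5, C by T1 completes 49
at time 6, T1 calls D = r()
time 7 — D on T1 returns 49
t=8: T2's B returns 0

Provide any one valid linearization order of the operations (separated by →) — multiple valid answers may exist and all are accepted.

B → A → C → D

1. B r() → 0, leaving value 0
2. A w(49), leaving value 49
3. C r() → 49, leaving value 49
4. D r() → 49, leaving value 49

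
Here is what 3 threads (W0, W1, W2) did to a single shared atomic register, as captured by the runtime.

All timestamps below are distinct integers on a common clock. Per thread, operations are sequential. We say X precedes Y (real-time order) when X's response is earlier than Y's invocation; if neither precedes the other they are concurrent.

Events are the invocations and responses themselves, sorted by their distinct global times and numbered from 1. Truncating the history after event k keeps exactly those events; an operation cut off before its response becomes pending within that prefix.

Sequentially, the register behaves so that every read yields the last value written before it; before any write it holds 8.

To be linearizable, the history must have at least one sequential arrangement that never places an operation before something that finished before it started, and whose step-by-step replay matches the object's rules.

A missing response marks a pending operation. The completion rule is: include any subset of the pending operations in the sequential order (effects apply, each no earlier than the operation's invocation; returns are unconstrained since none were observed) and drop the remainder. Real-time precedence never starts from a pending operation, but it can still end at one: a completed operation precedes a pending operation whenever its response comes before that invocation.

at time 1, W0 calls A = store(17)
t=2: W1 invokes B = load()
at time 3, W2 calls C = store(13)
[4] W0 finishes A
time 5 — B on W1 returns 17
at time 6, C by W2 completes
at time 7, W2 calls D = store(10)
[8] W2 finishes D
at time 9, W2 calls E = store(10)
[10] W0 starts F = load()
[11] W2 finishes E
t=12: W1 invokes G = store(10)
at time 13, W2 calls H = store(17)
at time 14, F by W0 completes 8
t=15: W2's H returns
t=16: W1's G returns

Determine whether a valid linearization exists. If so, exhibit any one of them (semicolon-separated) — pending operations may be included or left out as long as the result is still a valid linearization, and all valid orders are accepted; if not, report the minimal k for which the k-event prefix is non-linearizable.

events 1..13 are fine; event 14 — the response of F at time 14 — makes the prefix non-linearizable
12 orders of the 6 completed atomic register ops respect real time; none is legal
including or dropping the 2 pending operations (G, H) in any combination fails
one such order, A, B, C, D, E, F (pending dropped), breaks at step 6 where F load() → 8 is illegal
one such order, A, B, C, D, F, E (pending dropped), breaks at step 5 where F load() → 8 is illegal

not linearizable — minimal violating prefix: 14 events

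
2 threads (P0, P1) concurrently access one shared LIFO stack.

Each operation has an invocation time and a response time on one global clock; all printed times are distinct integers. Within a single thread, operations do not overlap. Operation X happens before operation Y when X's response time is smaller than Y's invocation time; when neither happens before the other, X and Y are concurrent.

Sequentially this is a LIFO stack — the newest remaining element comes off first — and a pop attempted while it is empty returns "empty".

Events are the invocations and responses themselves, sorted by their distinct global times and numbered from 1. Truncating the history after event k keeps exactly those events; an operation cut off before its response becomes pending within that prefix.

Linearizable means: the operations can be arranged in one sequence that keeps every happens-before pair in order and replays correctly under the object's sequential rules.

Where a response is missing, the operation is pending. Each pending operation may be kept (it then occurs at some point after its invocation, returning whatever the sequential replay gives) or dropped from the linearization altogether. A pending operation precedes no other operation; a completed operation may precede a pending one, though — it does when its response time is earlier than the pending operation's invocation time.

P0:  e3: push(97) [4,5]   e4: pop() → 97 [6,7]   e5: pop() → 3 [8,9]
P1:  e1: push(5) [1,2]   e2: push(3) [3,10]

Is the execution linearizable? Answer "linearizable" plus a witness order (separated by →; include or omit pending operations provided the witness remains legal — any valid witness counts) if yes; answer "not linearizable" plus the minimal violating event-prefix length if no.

linearizable — witness: e1 → e2 → e3 → e4 → e5

after step 1 (e1 push(5)): stack <5>
after step 2 (e2 push(3)): stack <5,3>
after step 3 (e3 push(97)): stack <5,3,97>
after step 4 (e4 pop() → 97): stack <5,3>
after step 5 (e5 pop() → 3): stack <5>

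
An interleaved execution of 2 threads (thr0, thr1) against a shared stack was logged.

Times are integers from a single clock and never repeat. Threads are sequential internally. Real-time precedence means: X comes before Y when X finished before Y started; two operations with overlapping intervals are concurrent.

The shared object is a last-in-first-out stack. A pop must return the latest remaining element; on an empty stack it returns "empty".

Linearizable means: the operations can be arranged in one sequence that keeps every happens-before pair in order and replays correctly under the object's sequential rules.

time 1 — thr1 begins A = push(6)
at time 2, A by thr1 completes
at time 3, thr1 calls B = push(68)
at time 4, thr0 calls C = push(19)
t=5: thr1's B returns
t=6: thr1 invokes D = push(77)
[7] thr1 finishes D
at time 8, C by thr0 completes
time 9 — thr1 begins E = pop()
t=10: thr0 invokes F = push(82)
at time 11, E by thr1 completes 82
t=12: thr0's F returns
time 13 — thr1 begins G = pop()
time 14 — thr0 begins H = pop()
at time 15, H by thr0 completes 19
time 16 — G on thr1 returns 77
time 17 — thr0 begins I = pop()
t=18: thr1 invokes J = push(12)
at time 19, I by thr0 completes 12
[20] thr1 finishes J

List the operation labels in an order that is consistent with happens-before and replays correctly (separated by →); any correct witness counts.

A → B → C → D → F → E → G → H → J → I

1. A push(6), leaving stack <6>
2. B push(68), leaving stack <6,68>
3. C push(19), leaving stack <6,68,19>
4. D push(77), leaving stack <6,68,19,77>
5. F push(82), leaving stack <6,68,19,77,82>
6. E pop() → 82, leaving stack <6,68,19,77>
7. G pop() → 77, leaving stack <6,68,19>
8. H pop() → 19, leaving stack <6,68>
9. J push(12), leaving stack <6,68,12>
10. I pop() → 12, leaving stack <6,68>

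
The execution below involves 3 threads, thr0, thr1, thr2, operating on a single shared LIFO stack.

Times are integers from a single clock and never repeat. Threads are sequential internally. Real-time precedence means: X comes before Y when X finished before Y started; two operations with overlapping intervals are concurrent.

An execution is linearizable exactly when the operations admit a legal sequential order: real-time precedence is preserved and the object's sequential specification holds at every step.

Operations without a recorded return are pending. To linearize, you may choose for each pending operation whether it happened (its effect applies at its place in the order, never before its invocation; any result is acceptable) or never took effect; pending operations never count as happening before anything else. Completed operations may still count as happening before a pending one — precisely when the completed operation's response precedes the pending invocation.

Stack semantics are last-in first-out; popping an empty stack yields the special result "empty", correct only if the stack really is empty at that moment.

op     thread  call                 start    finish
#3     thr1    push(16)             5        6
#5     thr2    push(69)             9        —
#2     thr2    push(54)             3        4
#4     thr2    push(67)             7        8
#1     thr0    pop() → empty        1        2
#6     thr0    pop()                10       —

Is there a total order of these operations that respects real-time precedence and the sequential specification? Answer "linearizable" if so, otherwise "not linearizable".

linearizable

witness order: #1, #2, #3, #4
1. #1 pop() → empty, leaving stack <>
2. #2 push(54), leaving stack <54>
3. #3 push(16), leaving stack <54,16>
4. #4 push(67), leaving stack <54,16,67>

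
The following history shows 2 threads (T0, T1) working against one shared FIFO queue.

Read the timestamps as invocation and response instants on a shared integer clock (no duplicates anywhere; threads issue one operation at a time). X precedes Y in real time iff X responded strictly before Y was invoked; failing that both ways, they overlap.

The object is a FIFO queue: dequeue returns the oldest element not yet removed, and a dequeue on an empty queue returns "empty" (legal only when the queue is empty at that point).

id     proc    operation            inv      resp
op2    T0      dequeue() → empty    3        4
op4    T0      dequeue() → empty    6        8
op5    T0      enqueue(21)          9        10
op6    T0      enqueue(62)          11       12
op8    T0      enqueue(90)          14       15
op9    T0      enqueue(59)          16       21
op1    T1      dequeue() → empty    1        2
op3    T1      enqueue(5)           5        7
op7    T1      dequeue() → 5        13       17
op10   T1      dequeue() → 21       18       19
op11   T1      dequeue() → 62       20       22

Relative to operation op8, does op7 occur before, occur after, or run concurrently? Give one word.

op7 spans [13,17], op8 spans [14,15]
the intervals overlap in both directions

concurrent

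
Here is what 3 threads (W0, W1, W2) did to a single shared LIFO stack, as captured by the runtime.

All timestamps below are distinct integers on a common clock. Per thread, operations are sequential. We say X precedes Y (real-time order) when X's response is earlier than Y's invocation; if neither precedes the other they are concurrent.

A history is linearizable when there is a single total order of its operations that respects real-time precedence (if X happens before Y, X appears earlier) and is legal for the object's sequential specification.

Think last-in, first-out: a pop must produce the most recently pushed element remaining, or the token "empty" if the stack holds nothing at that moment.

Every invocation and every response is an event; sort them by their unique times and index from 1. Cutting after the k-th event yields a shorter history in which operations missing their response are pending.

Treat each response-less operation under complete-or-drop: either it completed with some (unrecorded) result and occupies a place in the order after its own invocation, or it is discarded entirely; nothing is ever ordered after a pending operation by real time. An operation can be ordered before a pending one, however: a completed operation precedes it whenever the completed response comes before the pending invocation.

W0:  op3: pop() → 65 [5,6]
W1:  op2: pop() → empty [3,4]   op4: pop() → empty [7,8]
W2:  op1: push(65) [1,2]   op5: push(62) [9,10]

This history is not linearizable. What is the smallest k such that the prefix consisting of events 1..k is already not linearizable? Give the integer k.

events 1..3 are still linearizable — one witness is op1:
step 1: op1 push(65) — stack <65>
adding event 4 (op2 responds at 4) leaves no legal real-time order
one such order, op1, op2, breaks at step 2 where op2 pop() → empty is illegal

4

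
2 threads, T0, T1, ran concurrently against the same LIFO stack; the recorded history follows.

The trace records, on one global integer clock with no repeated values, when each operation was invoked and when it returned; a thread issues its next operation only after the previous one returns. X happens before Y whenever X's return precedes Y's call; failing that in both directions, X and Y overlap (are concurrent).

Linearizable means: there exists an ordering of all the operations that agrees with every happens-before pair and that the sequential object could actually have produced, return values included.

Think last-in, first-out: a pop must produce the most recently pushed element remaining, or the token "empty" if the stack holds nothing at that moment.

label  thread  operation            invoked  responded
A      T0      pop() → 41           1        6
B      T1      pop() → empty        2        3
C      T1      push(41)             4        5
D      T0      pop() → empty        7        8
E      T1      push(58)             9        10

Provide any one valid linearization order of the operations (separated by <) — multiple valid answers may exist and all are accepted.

B < C < A < D < E

step 1: B pop() → empty — stack <>
step 2: C push(41) — stack <41>
step 3: A pop() → 41 — stack <>
step 4: D pop() → empty — stack <>
step 5: E push(58) — stack <58>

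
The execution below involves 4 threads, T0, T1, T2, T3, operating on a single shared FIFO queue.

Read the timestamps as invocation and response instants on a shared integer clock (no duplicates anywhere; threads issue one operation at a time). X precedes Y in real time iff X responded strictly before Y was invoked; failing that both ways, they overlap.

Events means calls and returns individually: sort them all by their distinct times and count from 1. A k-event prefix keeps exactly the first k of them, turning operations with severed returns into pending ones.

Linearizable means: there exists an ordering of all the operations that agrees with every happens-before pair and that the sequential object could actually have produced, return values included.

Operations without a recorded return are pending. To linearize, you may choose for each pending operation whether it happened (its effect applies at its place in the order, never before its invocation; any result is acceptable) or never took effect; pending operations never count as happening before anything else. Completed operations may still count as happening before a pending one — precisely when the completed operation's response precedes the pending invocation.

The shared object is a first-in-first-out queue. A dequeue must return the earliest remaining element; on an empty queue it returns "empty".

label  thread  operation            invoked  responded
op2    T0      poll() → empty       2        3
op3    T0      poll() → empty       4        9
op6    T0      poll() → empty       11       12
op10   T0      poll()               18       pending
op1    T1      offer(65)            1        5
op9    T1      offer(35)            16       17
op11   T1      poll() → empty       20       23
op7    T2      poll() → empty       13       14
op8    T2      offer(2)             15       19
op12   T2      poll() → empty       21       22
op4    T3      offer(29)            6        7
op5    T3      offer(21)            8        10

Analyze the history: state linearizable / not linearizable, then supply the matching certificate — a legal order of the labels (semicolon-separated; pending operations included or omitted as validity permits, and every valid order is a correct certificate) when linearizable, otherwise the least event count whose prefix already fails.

prefix check: 1..11 passes, 1..12 fails once op6's time-12 response joins
checked exhaustively: 7 real-time-consistent orders of 6 completed operations, zero legal FIFO queue replays
sample order op1, op2, op3, op4, op5, op6 stalls at step 2 — op2 poll() → empty has no legal effect
sample order op1, op2, op4, op3, op5, op6 stalls at step 2 — op2 poll() → empty has no legal effect

not linearizable — minimal violating prefix: 12 events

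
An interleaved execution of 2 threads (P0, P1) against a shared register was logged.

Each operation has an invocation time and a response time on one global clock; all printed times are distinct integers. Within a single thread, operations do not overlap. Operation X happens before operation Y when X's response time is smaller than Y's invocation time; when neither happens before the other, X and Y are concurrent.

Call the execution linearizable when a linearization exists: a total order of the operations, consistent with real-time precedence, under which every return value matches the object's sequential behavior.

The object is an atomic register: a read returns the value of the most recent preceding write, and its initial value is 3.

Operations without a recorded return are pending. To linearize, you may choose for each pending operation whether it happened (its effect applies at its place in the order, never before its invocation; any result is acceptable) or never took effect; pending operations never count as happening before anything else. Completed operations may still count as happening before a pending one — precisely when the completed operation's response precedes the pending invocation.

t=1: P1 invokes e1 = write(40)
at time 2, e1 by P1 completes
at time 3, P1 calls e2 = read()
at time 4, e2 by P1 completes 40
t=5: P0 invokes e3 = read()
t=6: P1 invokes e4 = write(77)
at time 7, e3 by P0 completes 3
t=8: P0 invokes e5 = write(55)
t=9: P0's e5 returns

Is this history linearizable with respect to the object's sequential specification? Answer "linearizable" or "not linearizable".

not linearizable

events 1..6 are fine; event 7 — the response of e3 at time 7 — makes the prefix non-linearizable
one real-time candidate order over the 3 completed operations — the register replay rejects it
every completion of the 1 pending operation (e4) was checked; none linearizes
e.g. e1, e2, e3 (pending dropped): illegal at step 3, since e3 read() → 3 cannot apply there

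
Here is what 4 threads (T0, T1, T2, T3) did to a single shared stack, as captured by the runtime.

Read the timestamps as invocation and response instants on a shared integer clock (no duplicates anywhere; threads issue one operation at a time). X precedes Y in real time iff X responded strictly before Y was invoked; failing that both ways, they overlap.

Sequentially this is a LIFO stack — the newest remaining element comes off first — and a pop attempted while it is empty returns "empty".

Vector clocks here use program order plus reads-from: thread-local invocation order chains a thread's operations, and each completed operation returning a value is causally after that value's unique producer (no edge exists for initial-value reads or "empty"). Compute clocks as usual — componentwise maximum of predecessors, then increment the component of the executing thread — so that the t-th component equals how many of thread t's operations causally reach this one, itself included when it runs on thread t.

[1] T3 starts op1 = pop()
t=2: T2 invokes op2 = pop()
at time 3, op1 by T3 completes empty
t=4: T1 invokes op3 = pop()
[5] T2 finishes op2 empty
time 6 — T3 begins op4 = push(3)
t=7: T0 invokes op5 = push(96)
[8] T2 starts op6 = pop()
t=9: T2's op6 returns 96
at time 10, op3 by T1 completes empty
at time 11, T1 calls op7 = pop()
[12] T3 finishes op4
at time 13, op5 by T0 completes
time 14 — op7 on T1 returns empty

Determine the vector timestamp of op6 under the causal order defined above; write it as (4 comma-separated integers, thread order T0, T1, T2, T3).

op1, invoked 1, has no incoming edges; only T3's bump applies → (0, 0, 0, 1)
op2, invoked 2, has no incoming edges; only T2's bump applies → (0, 0, 1, 0)
op3, invoked 4, has no incoming edges; only T1's bump applies → (0, 1, 0, 0)
op5, invoked 7, has no incoming edges; only T0's bump applies → (1, 0, 0, 0)
op4 (invocation 6): componentwise max over VC(op1)=(0, 0, 0, 1), +1 at T3, giving (0, 0, 0, 2)
op7 (invocation 11): componentwise max over VC(op3)=(0, 1, 0, 0), +1 at T1, giving (0, 2, 0, 0)
op6 (invocation 8): componentwise max over VC(op2)=(0, 0, 1, 0), VC(op5)=(1, 0, 0, 0), +1 at T2, giving (1, 0, 2, 0)
target: VC(op6) = (1, 0, 2, 0)

(1, 0, 2, 0)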